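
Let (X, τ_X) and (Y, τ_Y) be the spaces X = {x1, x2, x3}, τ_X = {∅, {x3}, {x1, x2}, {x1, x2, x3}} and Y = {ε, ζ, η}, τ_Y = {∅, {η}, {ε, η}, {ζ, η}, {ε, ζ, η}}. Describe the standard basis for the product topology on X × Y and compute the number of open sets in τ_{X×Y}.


Basis B = {∅ × ∅, {x3} × {η}, {x1, x2} × {η}, {x3} × {ε, η}, {x3} × {ζ, η}, {x1, x2, x3} × {η}, {x3} × {ε, ζ, η}, {x1, x2} × {ε, η}, {x1, x2} × {ζ, η}, {x1, x2} × {ε, ζ, η}, {x1, x2, x3} × {ε, η}, {x1, x2, x3} × {ζ, η}, {x1, x2, x3} × {ε, ζ, η}}; |τ_{X×Y}| = 25.

Enumerate products U × V with U ∈ τ_X, V ∈ τ_Y (deduplicated):
  ∅ × ∅ = {} (∅)
  {x3} × {η} = {(x3,η)}
  {x1, x2} × {η} = {(x1,η), (x2,η)}
  {x3} × {ε, η} = {(x3,ε), (x3,η)}
  {x3} × {ζ, η} = {(x3,ζ), (x3,η)}
  {x1, x2, x3} × {η} = {(x1,η), (x2,η), (x3,η)}
  {x3} × {ε, ζ, η} = {(x3,ε), (x3,ζ), (x3,η)}
  {x1, x2} × {ε, η} = {(x1,ε), (x1,η), (x2,ε), (x2,η)}
  {x1, x2} × {ζ, η} = {(x1,ζ), (x1,η), (x2,ζ), (x2,η)}
  {x1, x2} × {ε, ζ, η} = {(x1,ε), (x1,ζ), (x1,η), (x2,ε), (x2,ζ), (x2,η)}
  {x1, x2, x3} × {ε, η} = {(x1,ε), (x1,η), (x2,ε), (x2,η), (x3,ε), (x3,η)}
  {x1, x2, x3} × {ζ, η} = {(x1,ζ), (x1,η), (x2,ζ), (x2,η), (x3,ζ), (x3,η)}
  {x1, x2, x3} × {ε, ζ, η} = {(x1,ε), (x1,ζ), (x1,η), (x2,ε), (x2,ζ), (x2,η), (x3,ε), (x3,ζ), (x3,η)}
These 13 distinct sets form the basis B.
Close under arbitrary unions to get τ_{X×Y}; counting gives |τ_{X×Y}| = 25.


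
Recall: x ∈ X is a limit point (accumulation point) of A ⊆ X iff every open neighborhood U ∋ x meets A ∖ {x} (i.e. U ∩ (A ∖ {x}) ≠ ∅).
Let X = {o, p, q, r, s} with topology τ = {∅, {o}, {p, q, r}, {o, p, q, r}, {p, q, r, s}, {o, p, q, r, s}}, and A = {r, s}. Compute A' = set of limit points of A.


A' = {p, q, s}

For each x ∈ X, list the open sets U ∈ τ with x ∈ U, then check whether U ∩ (A ∖ {x}) ≠ ∅ for every such U.
  x = o: open {o} ∋ x has {o} ∩ (A ∖ {o}) = ∅, so x is NOT a limit point.
  x = p: opens ∋ x are {p, q, r}, {o, p, q, r}, {p, q, r, s}, {o, p, q, r, s}; each meets A ∖ {p}, so x IS a limit point.
  x = q: opens ∋ x are {p, q, r}, {o, p, q, r}, {p, q, r, s}, {o, p, q, r, s}; each meets A ∖ {q}, so x IS a limit point.
  x = r: open {p, q, r} ∋ x has {p, q, r} ∩ (A ∖ {r}) = ∅, so x is NOT a limit point.
  x = s: opens ∋ x are {p, q, r, s}, {o, p, q, r, s}; each meets A ∖ {s}, so x IS a limit point.
Collecting: A' = {p, q, s}.


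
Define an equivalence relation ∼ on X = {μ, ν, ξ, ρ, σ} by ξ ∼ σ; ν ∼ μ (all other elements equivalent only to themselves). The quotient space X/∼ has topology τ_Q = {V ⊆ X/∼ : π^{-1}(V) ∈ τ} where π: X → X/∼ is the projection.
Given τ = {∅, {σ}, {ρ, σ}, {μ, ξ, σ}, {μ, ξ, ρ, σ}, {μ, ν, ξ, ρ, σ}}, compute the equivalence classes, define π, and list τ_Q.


X/∼ = {[μ=ν], [ξ=σ], [ρ]}; |τ_Q| = 2.

Equivalence classes: [μ=ν], [ξ=σ], [ρ].
Quotient map π: X → X/∼ sends μ ↦ [μ=ν], ν ↦ [μ=ν], ξ ↦ [ξ=σ], ρ ↦ [ρ], σ ↦ [ξ=σ].
For each subset V ⊆ X/∼, compute π^{-1}(V) ⊆ X and check whether π^{-1}(V) ∈ τ. V is open in τ_Q iff π^{-1}(V) ∈ τ.
  V = {}: π^{-1}(V) = ∅ ∈ τ ✓.
  V = {[μ=ν]}: π^{-1}(V) = {μ, ν} ∉ τ ✗.
  V = {[ξ=σ]}: π^{-1}(V) = {ξ, σ} ∉ τ ✗.
  V = {[μ=ν], [ξ=σ]}: π^{-1}(V) = {μ, ν, ξ, σ} ∉ τ ✗.
  V = {[ρ]}: π^{-1}(V) = {ρ} ∉ τ ✗.
  V = {[μ=ν], [ρ]}: π^{-1}(V) = {μ, ν, ρ} ∉ τ ✗.
  V = {[ξ=σ], [ρ]}: π^{-1}(V) = {ξ, ρ, σ} ∉ τ ✗.
  V = {[μ=ν], [ξ=σ], [ρ]}: π^{-1}(V) = {μ, ν, ξ, ρ, σ} ∈ τ ✓.
Open sets in the quotient: τ_Q = {{}, {[μ=ν], [ξ=σ], [ρ]}} (2 elements).


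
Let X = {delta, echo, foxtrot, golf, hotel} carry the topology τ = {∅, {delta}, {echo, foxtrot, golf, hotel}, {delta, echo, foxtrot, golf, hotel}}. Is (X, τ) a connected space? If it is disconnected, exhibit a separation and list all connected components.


(X, τ) is disconnected; components = [{delta}, {echo, foxtrot, golf, hotel}].

Find clopen sets (U ∈ τ with X ∖ U ∈ τ):
  U = ∅, X ∖ U = {delta, echo, foxtrot, golf, hotel} — both open, so U is clopen.
  U = {delta}, X ∖ U = {echo, foxtrot, golf, hotel} — both open, so U is clopen.
  U = {echo, foxtrot, golf, hotel}, X ∖ U = {delta} — both open, so U is clopen.
  U = {delta, echo, foxtrot, golf, hotel}, X ∖ U = ∅ — both open, so U is clopen.
Nontrivial clopen(s) exist: e.g. {echo, foxtrot, golf, hotel}. So (X, τ) is disconnected.
Compute connected components by grouping points that agree on all clopens:
  component: {delta}
  component: {echo, foxtrot, golf, hotel}


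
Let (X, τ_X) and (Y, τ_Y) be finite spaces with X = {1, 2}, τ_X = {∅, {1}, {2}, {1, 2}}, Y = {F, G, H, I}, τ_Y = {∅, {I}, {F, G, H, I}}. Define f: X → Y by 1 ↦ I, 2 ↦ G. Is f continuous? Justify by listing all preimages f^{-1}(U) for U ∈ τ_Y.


f IS continuous.

Compute f^{-1}(U) for each U ∈ τ_Y:
  U = ∅: f^{-1}(U) = ∅ ∈ τ_X ✓.
  U = {I}: f^{-1}(U) = {1} ∈ τ_X ✓.
  U = {F, G, H, I}: f^{-1}(U) = {1, 2} ∈ τ_X ✓.
Every preimage lies in τ_X, so f IS continuous.


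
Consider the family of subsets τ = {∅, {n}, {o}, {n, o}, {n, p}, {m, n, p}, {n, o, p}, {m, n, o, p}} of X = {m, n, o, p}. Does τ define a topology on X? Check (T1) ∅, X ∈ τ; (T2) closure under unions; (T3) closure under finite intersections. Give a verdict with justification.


τ IS a topology on X.

Axiom (T1): ∅ ∈ τ? Yes; X ∈ τ? Yes.
Axiom (T2/T3): check pairwise unions and intersections of members of τ.
All pairwise intersections and unions checked — each lies in τ. Therefore τ satisfies (T1), (T2), (T3): it IS a topology on X.


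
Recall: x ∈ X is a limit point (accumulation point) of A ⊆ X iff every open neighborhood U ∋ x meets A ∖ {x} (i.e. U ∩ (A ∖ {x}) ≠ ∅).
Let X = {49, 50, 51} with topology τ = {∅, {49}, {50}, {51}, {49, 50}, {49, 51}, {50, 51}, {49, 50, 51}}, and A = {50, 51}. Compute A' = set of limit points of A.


A' = ∅

For each x ∈ X, list the open sets U ∈ τ with x ∈ U, then check whether U ∩ (A ∖ {x}) ≠ ∅ for every such U.
  x = 49: open {49} ∋ x has {49} ∩ (A ∖ {49}) = ∅, so x is NOT a limit point.
  x = 50: open {50} ∋ x has {50} ∩ (A ∖ {50}) = ∅, so x is NOT a limit point.
  x = 51: open {51} ∋ x has {51} ∩ (A ∖ {51}) = ∅, so x is NOT a limit point.
Collecting: A' = ∅.


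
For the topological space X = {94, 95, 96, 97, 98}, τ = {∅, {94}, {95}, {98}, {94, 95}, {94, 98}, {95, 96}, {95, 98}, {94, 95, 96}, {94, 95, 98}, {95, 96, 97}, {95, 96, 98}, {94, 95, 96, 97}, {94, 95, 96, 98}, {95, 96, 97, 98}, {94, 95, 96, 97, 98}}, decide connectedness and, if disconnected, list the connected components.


(X, τ) is disconnected; components = [{94}, {98}, {95, 96, 97}].

Find clopen sets (U ∈ τ with X ∖ U ∈ τ):
  U = ∅, X ∖ U = {94, 95, 96, 97, 98} — both open, so U is clopen.
  U = {94}, X ∖ U = {95, 96, 97, 98} — both open, so U is clopen.
  U = {98}, X ∖ U = {94, 95, 96, 97} — both open, so U is clopen.
  U = {94, 98}, X ∖ U = {95, 96, 97} — both open, so U is clopen.
  U = {95, 96, 97}, X ∖ U = {94, 98} — both open, so U is clopen.
  U = {94, 95, 96, 97}, X ∖ U = {98} — both open, so U is clopen.
  U = {95, 96, 97, 98}, X ∖ U = {94} — both open, so U is clopen.
  U = {94, 95, 96, 97, 98}, X ∖ U = ∅ — both open, so U is clopen.
Nontrivial clopen(s) exist: e.g. {94}. So (X, τ) is disconnected.
Compute connected components by grouping points that agree on all clopens:
  component: {94}
  component: {98}
  component: {95, 96, 97}


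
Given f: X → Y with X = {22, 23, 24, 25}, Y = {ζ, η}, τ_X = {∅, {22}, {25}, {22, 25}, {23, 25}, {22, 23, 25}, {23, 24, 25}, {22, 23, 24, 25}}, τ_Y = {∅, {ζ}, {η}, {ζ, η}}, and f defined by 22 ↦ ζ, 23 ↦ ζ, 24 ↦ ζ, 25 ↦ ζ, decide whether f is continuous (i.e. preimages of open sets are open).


f IS continuous.

Compute f^{-1}(U) for each U ∈ τ_Y:
  U = ∅: f^{-1}(U) = ∅ ∈ τ_X ✓.
  U = {ζ}: f^{-1}(U) = {22, 23, 24, 25} ∈ τ_X ✓.
  U = {η}: f^{-1}(U) = ∅ ∈ τ_X ✓.
  U = {ζ, η}: f^{-1}(U) = {22, 23, 24, 25} ∈ τ_X ✓.
Every preimage lies in τ_X, so f IS continuous.


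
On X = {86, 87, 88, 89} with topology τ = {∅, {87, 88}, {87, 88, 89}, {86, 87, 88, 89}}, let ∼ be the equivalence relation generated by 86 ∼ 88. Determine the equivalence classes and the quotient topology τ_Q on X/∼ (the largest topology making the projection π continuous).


X/∼ = {[86=88], [87], [89]}; |τ_Q| = 2.

Equivalence classes: [86=88], [87], [89].
Quotient map π: X → X/∼ sends 86 ↦ [86=88], 87 ↦ [87], 88 ↦ [86=88], 89 ↦ [89].
For each subset V ⊆ X/∼, compute π^{-1}(V) ⊆ X and check whether π^{-1}(V) ∈ τ. V is open in τ_Q iff π^{-1}(V) ∈ τ.
  V = {}: π^{-1}(V) = ∅ ∈ τ ✓.
  V = {[86=88]}: π^{-1}(V) = {86, 88} ∉ τ ✗.
  V = {[87]}: π^{-1}(V) = {87} ∉ τ ✗.
  V = {[86=88], [87]}: π^{-1}(V) = {86, 87, 88} ∉ τ ✗.
  V = {[89]}: π^{-1}(V) = {89} ∉ τ ✗.
  V = {[86=88], [89]}: π^{-1}(V) = {86, 88, 89} ∉ τ ✗.
  V = {[87], [89]}: π^{-1}(V) = {87, 89} ∉ τ ✗.
  V = {[86=88], [87], [89]}: π^{-1}(V) = {86, 87, 88, 89} ∈ τ ✓.
Open sets in the quotient: τ_Q = {{}, {[86=88], [87], [89]}} (2 elements).


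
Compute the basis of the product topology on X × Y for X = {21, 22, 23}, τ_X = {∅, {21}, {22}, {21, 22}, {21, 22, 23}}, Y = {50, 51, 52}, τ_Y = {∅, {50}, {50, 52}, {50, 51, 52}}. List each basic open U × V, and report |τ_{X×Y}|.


Basis B = {∅ × ∅, {21} × {50}, {22} × {50}, {21} × {50, 52}, {21, 22} × {50}, {22} × {50, 52}, {21} × {50, 51, 52}, {21, 22, 23} × {50}, {22} × {50, 51, 52}, {21, 22} × {50, 52}, {21, 22} × {50, 51, 52}, {21, 22, 23} × {50, 52}, {21, 22, 23} × {50, 51, 52}}; |τ_{X×Y}| = 30.

Enumerate products U × V with U ∈ τ_X, V ∈ τ_Y (deduplicated):
  ∅ × ∅ = {} (∅)
  {21} × {50} = {(21,50)}
  {22} × {50} = {(22,50)}
  {21} × {50, 52} = {(21,50), (21,52)}
  {21, 22} × {50} = {(21,50), (22,50)}
  {22} × {50, 52} = {(22,50), (22,52)}
  {21} × {50, 51, 52} = {(21,50), (21,51), (21,52)}
  {21, 22, 23} × {50} = {(21,50), (22,50), (23,50)}
  {22} × {50, 51, 52} = {(22,50), (22,51), (22,52)}
  {21, 22} × {50, 52} = {(21,50), (21,52), (22,50), (22,52)}
  {21, 22} × {50, 51, 52} = {(21,50), (21,51), (21,52), (22,50), (22,51), (22,52)}
  {21, 22, 23} × {50, 52} = {(21,50), (21,52), (22,50), (22,52), (23,50), (23,52)}
  {21, 22, 23} × {50, 51, 52} = {(21,50), (21,51), (21,52), (22,50), (22,51), (22,52), (23,50), (23,51), (23,52)}
These 13 distinct sets form the basis B.
Close under arbitrary unions to get τ_{X×Y}; counting gives |τ_{X×Y}| = 30.


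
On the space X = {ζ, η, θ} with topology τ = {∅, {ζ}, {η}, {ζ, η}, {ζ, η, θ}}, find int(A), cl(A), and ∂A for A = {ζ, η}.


int(A) = {ζ, η}, cl(A) = {ζ, η, θ}, ∂A = {θ}.

Closed sets in (X, τ) are complements of opens:
  closed(X, τ) = {∅, {θ}, {ζ, θ}, {η, θ}, {ζ, η, θ}}.
int(A) = ⋃ {U ∈ τ : U ⊆ A}. Opens contained in A: ∅, {ζ}, {η}, {ζ, η}.
Taking the union of these: int(A) = {ζ, η}.
cl(A) = ⋂ {C closed : A ⊆ C}. Closed sets containing A: {ζ, η, θ}.
Intersecting these: cl(A) = {ζ, η, θ}.
∂A = cl(A) ∖ int(A) = {ζ, η, θ} ∖ {ζ, η} = {θ}.


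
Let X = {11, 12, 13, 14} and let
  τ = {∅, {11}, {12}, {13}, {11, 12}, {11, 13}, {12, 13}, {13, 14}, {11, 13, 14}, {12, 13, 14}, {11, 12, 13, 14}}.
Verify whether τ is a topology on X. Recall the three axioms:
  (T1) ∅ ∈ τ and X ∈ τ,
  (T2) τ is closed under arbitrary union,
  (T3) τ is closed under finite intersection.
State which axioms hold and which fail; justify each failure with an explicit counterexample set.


τ is NOT a topology on X.

Axiom (T1): ∅ ∈ τ? Yes; X ∈ τ? Yes.
Axiom (T2/T3): check pairwise unions and intersections of members of τ.
Counterexample for (T2): {11} ∪ {12, 13} = {11, 12, 13} ∉ τ. Therefore τ is NOT a topology.


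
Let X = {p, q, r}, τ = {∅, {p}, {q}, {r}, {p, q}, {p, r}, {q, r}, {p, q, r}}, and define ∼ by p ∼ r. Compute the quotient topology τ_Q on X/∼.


X/∼ = {[p=r], [q]}; |τ_Q| = 4.

Equivalence classes: [p=r], [q].
Quotient map π: X → X/∼ sends p ↦ [p=r], q ↦ [q], r ↦ [p=r].
For each subset V ⊆ X/∼, compute π^{-1}(V) ⊆ X and check whether π^{-1}(V) ∈ τ. V is open in τ_Q iff π^{-1}(V) ∈ τ.
  V = {}: π^{-1}(V) = ∅ ∈ τ ✓.
  V = {[p=r]}: π^{-1}(V) = {p, r} ∈ τ ✓.
  V = {[q]}: π^{-1}(V) = {q} ∈ τ ✓.
  V = {[p=r], [q]}: π^{-1}(V) = {p, q, r} ∈ τ ✓.
Open sets in the quotient: τ_Q = {{}, {[p=r]}, {[q]}, {[p=r], [q]}} (4 elements).


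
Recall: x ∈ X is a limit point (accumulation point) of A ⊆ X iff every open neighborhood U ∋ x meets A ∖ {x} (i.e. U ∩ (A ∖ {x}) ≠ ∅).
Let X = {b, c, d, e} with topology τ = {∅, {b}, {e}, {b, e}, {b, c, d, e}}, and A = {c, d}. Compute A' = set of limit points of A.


A' = {c, d}

For each x ∈ X, list the open sets U ∈ τ with x ∈ U, then check whether U ∩ (A ∖ {x}) ≠ ∅ for every such U.
  x = b: open {b} ∋ x has {b} ∩ (A ∖ {b}) = ∅, so x is NOT a limit point.
  x = c: opens ∋ x are {b, c, d, e}; each meets A ∖ {c}, so x IS a limit point.
  x = d: opens ∋ x are {b, c, d, e}; each meets A ∖ {d}, so x IS a limit point.
  x = e: open {e} ∋ x has {e} ∩ (A ∖ {e}) = ∅, so x is NOT a limit point.
Collecting: A' = {c, d}.


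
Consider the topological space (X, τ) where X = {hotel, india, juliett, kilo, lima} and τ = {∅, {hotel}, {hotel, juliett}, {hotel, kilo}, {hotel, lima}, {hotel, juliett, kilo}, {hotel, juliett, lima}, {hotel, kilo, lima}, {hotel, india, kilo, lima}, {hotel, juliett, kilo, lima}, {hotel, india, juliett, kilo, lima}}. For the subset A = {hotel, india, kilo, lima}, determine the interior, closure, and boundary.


int(A) = {hotel, india, kilo, lima}, cl(A) = {hotel, india, juliett, kilo, lima}, ∂A = {juliett}.

Closed sets in (X, τ) are complements of opens:
  closed(X, τ) = {∅, {india}, {juliett}, {india, juliett}, {india, kilo}, {india, lima}, {india, juliett, kilo}, {india, juliett, lima}, {india, kilo, lima}, {india, juliett, kilo, lima}, {hotel, india, juliett, kilo, lima}}.
int(A) = ⋃ {U ∈ τ : U ⊆ A}. Opens contained in A: ∅, {hotel}, {hotel, kilo}, {hotel, lima}, {hotel, kilo, lima}, {hotel, india, kilo, lima}.
Taking the union of these: int(A) = {hotel, india, kilo, lima}.
cl(A) = ⋂ {C closed : A ⊆ C}. Closed sets containing A: {hotel, india, juliett, kilo, lima}.
Intersecting these: cl(A) = {hotel, india, juliett, kilo, lima}.
∂A = cl(A) ∖ int(A) = {hotel, india, juliett, kilo, lima} ∖ {hotel, india, kilo, lima} = {juliett}.


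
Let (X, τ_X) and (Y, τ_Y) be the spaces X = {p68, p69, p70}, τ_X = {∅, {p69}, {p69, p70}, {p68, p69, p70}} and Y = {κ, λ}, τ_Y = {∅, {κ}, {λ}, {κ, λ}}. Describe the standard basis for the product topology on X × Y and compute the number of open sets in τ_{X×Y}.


Basis B = {∅ × ∅, {p69} × {κ}, {p69} × {λ}, {p69} × {κ, λ}, {p69, p70} × {κ}, {p69, p70} × {λ}, {p68, p69, p70} × {κ}, {p68, p69, p70} × {λ}, {p69, p70} × {κ, λ}, {p68, p69, p70} × {κ, λ}}; |τ_{X×Y}| = 16.

Enumerate products U × V with U ∈ τ_X, V ∈ τ_Y (deduplicated):
  ∅ × ∅ = {} (∅)
  {p69} × {κ} = {(p69,κ)}
  {p69} × {λ} = {(p69,λ)}
  {p69} × {κ, λ} = {(p69,κ), (p69,λ)}
  {p69, p70} × {κ} = {(p69,κ), (p70,κ)}
  {p69, p70} × {λ} = {(p69,λ), (p70,λ)}
  {p68, p69, p70} × {κ} = {(p68,κ), (p69,κ), (p70,κ)}
  {p68, p69, p70} × {λ} = {(p68,λ), (p69,λ), (p70,λ)}
  {p69, p70} × {κ, λ} = {(p69,κ), (p69,λ), (p70,κ), (p70,λ)}
  {p68, p69, p70} × {κ, λ} = {(p68,κ), (p68,λ), (p69,κ), (p69,λ), (p70,κ), (p70,λ)}
These 10 distinct sets form the basis B.
Close under arbitrary unions to get τ_{X×Y}; counting gives |τ_{X×Y}| = 16.


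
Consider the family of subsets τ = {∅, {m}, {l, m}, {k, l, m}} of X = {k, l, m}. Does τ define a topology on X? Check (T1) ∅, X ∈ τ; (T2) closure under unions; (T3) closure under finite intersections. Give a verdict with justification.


τ IS a topology on X.

Axiom (T1): ∅ ∈ τ? Yes; X ∈ τ? Yes.
Axiom (T2/T3): check pairwise unions and intersections of members of τ.
All pairwise intersections and unions checked — each lies in τ. Therefore τ satisfies (T1), (T2), (T3): it IS a topology on X.


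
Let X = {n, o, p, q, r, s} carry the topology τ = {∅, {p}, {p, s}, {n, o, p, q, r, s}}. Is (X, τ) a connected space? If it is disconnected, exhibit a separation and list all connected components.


(X, τ) is connected.

Find clopen sets (U ∈ τ with X ∖ U ∈ τ):
  U = ∅, X ∖ U = {n, o, p, q, r, s} — both open, so U is clopen.
  U = {n, o, p, q, r, s}, X ∖ U = ∅ — both open, so U is clopen.
Only trivial clopens (∅ and X) exist, so (X, τ) is connected.
Compute connected components by grouping points that agree on all clopens:
  component: {n, o, p, q, r, s}


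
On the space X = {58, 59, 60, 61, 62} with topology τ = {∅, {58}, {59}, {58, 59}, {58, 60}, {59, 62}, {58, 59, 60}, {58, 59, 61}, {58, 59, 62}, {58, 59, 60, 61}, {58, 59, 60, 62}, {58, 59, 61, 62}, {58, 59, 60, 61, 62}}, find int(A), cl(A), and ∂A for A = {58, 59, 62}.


int(A) = {58, 59, 62}, cl(A) = {58, 59, 60, 61, 62}, ∂A = {60, 61}.

Closed sets in (X, τ) are complements of opens:
  closed(X, τ) = {∅, {60}, {61}, {62}, {60, 61}, {60, 62}, {61, 62}, {58, 60, 61}, {59, 61, 62}, {60, 61, 62}, {58, 60, 61, 62}, {59, 60, 61, 62}, {58, 59, 60, 61, 62}}.
int(A) = ⋃ {U ∈ τ : U ⊆ A}. Opens contained in A: ∅, {58}, {59}, {58, 59}, {59, 62}, {58, 59, 62}.
Taking the union of these: int(A) = {58, 59, 62}.
cl(A) = ⋂ {C closed : A ⊆ C}. Closed sets containing A: {58, 59, 60, 61, 62}.
Intersecting these: cl(A) = {58, 59, 60, 61, 62}.
∂A = cl(A) ∖ int(A) = {58, 59, 60, 61, 62} ∖ {58, 59, 62} = {60, 61}.


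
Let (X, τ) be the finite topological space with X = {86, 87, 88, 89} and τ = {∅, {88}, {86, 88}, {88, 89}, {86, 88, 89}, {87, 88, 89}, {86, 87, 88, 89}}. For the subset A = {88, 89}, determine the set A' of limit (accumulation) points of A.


A' = {86, 87, 89}

For each x ∈ X, list the open sets U ∈ τ with x ∈ U, then check whether U ∩ (A ∖ {x}) ≠ ∅ for every such U.
  x = 86: opens ∋ x are {86, 88}, {86, 88, 89}, {86, 87, 88, 89}; each meets A ∖ {86}, so x IS a limit point.
  x = 87: opens ∋ x are {87, 88, 89}, {86, 87, 88, 89}; each meets A ∖ {87}, so x IS a limit point.
  x = 88: open {88} ∋ x has {88} ∩ (A ∖ {88}) = ∅, so x is NOT a limit point.
  x = 89: opens ∋ x are {88, 89}, {86, 88, 89}, {87, 88, 89}, {86, 87, 88, 89}; each meets A ∖ {89}, so x IS a limit point.
Collecting: A' = {86, 87, 89}.


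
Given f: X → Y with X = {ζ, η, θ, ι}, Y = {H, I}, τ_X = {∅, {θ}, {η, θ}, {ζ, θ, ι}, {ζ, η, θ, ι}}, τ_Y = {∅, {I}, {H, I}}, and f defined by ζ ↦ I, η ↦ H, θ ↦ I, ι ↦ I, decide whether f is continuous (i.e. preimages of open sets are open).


f IS continuous.

Compute f^{-1}(U) for each U ∈ τ_Y:
  U = ∅: f^{-1}(U) = ∅ ∈ τ_X ✓.
  U = {I}: f^{-1}(U) = {ζ, θ, ι} ∈ τ_X ✓.
  U = {H, I}: f^{-1}(U) = {ζ, η, θ, ι} ∈ τ_X ✓.
Every preimage lies in τ_X, so f IS continuous.


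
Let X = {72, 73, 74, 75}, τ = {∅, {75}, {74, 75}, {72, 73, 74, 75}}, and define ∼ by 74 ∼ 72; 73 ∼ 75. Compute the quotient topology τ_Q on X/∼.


X/∼ = {[72=74], [73=75]}; |τ_Q| = 2.

Equivalence classes: [72=74], [73=75].
Quotient map π: X → X/∼ sends 72 ↦ [72=74], 73 ↦ [73=75], 74 ↦ [72=74], 75 ↦ [73=75].
For each subset V ⊆ X/∼, compute π^{-1}(V) ⊆ X and check whether π^{-1}(V) ∈ τ. V is open in τ_Q iff π^{-1}(V) ∈ τ.
  V = {}: π^{-1}(V) = ∅ ∈ τ ✓.
  V = {[72=74]}: π^{-1}(V) = {72, 74} ∉ τ ✗.
  V = {[73=75]}: π^{-1}(V) = {73, 75} ∉ τ ✗.
  V = {[72=74], [73=75]}: π^{-1}(V) = {72, 73, 74, 75} ∈ τ ✓.
Open sets in the quotient: τ_Q = {{}, {[72=74], [73=75]}} (2 elements).


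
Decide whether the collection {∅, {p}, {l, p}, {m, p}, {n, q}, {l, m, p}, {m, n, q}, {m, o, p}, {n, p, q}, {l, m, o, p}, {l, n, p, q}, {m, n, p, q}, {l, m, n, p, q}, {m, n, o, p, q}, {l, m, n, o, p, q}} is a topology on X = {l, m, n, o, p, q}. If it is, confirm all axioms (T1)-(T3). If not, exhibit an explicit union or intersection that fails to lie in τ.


τ is NOT a topology on X.

Axiom (T1): ∅ ∈ τ? Yes; X ∈ τ? Yes.
Axiom (T2/T3): check pairwise unions and intersections of members of τ.
Counterexample for (T3): {m, p} ∩ {m, n, q} = {m} ∉ τ. Therefore τ is NOT a topology.


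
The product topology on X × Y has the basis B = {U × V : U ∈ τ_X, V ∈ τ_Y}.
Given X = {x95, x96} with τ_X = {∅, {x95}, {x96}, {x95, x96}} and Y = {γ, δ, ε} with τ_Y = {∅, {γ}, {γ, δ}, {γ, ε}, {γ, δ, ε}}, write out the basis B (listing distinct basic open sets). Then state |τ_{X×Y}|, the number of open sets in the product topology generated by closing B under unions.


Basis B = {∅ × ∅, {x95} × {γ}, {x96} × {γ}, {x95} × {γ, δ}, {x95} × {γ, ε}, {x95, x96} × {γ}, {x96} × {γ, δ}, {x96} × {γ, ε}, {x95} × {γ, δ, ε}, {x96} × {γ, δ, ε}, {x95, x96} × {γ, δ}, {x95, x96} × {γ, ε}, {x95, x96} × {γ, δ, ε}}; |τ_{X×Y}| = 25.

Enumerate products U × V with U ∈ τ_X, V ∈ τ_Y (deduplicated):
  ∅ × ∅ = {} (∅)
  {x95} × {γ} = {(x95,γ)}
  {x96} × {γ} = {(x96,γ)}
  {x95} × {γ, δ} = {(x95,γ), (x95,δ)}
  {x95} × {γ, ε} = {(x95,γ), (x95,ε)}
  {x95, x96} × {γ} = {(x95,γ), (x96,γ)}
  {x96} × {γ, δ} = {(x96,γ), (x96,δ)}
  {x96} × {γ, ε} = {(x96,γ), (x96,ε)}
  {x95} × {γ, δ, ε} = {(x95,γ), (x95,δ), (x95,ε)}
  {x96} × {γ, δ, ε} = {(x96,γ), (x96,δ), (x96,ε)}
  {x95, x96} × {γ, δ} = {(x95,γ), (x95,δ), (x96,γ), (x96,δ)}
  {x95, x96} × {γ, ε} = {(x95,γ), (x95,ε), (x96,γ), (x96,ε)}
  {x95, x96} × {γ, δ, ε} = {(x95,γ), (x95,δ), (x95,ε), (x96,γ), (x96,δ), (x96,ε)}
These 13 distinct sets form the basis B.
Close under arbitrary unions to get τ_{X×Y}; counting gives |τ_{X×Y}| = 25.


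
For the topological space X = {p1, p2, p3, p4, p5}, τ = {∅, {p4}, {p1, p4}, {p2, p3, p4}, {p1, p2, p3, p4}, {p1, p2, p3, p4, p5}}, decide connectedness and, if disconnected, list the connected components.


(X, τ) is connected.

Find clopen sets (U ∈ τ with X ∖ U ∈ τ):
  U = ∅, X ∖ U = {p1, p2, p3, p4, p5} — both open, so U is clopen.
  U = {p1, p2, p3, p4, p5}, X ∖ U = ∅ — both open, so U is clopen.
Only trivial clopens (∅ and X) exist, so (X, τ) is connected.
Compute connected components by grouping points that agree on all clopens:
  component: {p1, p2, p3, p4, p5}


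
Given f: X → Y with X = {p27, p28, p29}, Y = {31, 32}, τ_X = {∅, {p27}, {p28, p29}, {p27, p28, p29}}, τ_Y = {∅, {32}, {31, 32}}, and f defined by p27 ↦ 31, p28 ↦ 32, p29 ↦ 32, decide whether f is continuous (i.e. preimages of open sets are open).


f IS continuous.

Compute f^{-1}(U) for each U ∈ τ_Y:
  U = ∅: f^{-1}(U) = ∅ ∈ τ_X ✓.
  U = {32}: f^{-1}(U) = {p28, p29} ∈ τ_X ✓.
  U = {31, 32}: f^{-1}(U) = {p27, p28, p29} ∈ τ_X ✓.
Every preimage lies in τ_X, so f IS continuous.


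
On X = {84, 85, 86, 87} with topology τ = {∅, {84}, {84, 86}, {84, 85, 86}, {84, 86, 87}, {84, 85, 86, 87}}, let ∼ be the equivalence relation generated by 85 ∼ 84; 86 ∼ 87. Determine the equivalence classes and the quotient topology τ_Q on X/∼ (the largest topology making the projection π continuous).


X/∼ = {[84=85], [86=87]}; |τ_Q| = 2.

Equivalence classes: [84=85], [86=87].
Quotient map π: X → X/∼ sends 84 ↦ [84=85], 85 ↦ [84=85], 86 ↦ [86=87], 87 ↦ [86=87].
For each subset V ⊆ X/∼, compute π^{-1}(V) ⊆ X and check whether π^{-1}(V) ∈ τ. V is open in τ_Q iff π^{-1}(V) ∈ τ.
  V = {}: π^{-1}(V) = ∅ ∈ τ ✓.
  V = {[84=85]}: π^{-1}(V) = {84, 85} ∉ τ ✗.
  V = {[86=87]}: π^{-1}(V) = {86, 87} ∉ τ ✗.
  V = {[84=85], [86=87]}: π^{-1}(V) = {84, 85, 86, 87} ∈ τ ✓.
Open sets in the quotient: τ_Q = {{}, {[84=85], [86=87]}} (2 elements).


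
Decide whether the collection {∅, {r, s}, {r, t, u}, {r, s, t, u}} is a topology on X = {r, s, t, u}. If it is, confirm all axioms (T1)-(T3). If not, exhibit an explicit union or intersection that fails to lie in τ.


τ is NOT a topology on X.

Axiom (T1): ∅ ∈ τ? Yes; X ∈ τ? Yes.
Axiom (T2/T3): check pairwise unions and intersections of members of τ.
Counterexample for (T3): {r, s} ∩ {r, t, u} = {r} ∉ τ. Therefore τ is NOT a topology.


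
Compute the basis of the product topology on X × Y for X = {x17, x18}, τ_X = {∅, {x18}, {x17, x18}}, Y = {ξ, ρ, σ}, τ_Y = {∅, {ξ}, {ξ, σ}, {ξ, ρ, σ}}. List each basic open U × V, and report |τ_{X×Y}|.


Basis B = {∅ × ∅, {x18} × {ξ}, {x17, x18} × {ξ}, {x18} × {ξ, σ}, {x18} × {ξ, ρ, σ}, {x17, x18} × {ξ, σ}, {x17, x18} × {ξ, ρ, σ}}; |τ_{X×Y}| = 10.

Enumerate products U × V with U ∈ τ_X, V ∈ τ_Y (deduplicated):
  ∅ × ∅ = {} (∅)
  {x18} × {ξ} = {(x18,ξ)}
  {x17, x18} × {ξ} = {(x17,ξ), (x18,ξ)}
  {x18} × {ξ, σ} = {(x18,ξ), (x18,σ)}
  {x18} × {ξ, ρ, σ} = {(x18,ξ), (x18,ρ), (x18,σ)}
  {x17, x18} × {ξ, σ} = {(x17,ξ), (x17,σ), (x18,ξ), (x18,σ)}
  {x17, x18} × {ξ, ρ, σ} = {(x17,ξ), (x17,ρ), (x17,σ), (x18,ξ), (x18,ρ), (x18,σ)}
These 7 distinct sets form the basis B.
Close under arbitrary unions to get τ_{X×Y}; counting gives |τ_{X×Y}| = 10.


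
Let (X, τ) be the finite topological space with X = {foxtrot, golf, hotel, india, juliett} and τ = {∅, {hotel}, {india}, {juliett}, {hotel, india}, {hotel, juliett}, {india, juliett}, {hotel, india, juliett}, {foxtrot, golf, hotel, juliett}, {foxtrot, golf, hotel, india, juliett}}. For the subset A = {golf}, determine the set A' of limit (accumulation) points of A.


A' = {foxtrot}

For each x ∈ X, list the open sets U ∈ τ with x ∈ U, then check whether U ∩ (A ∖ {x}) ≠ ∅ for every such U.
  x = foxtrot: opens ∋ x are {foxtrot, golf, hotel, juliett}, {foxtrot, golf, hotel, india, juliett}; each meets A ∖ {foxtrot}, so x IS a limit point.
  x = golf: open {foxtrot, golf, hotel, juliett} ∋ x has {foxtrot, golf, hotel, juliett} ∩ (A ∖ {golf}) = ∅, so x is NOT a limit point.
  x = hotel: open {hotel} ∋ x has {hotel} ∩ (A ∖ {hotel}) = ∅, so x is NOT a limit point.
  x = india: open {india} ∋ x has {india} ∩ (A ∖ {india}) = ∅, so x is NOT a limit point.
  x = juliett: open {juliett} ∋ x has {juliett} ∩ (A ∖ {juliett}) = ∅, so x is NOT a limit point.
Collecting: A' = {foxtrot}.


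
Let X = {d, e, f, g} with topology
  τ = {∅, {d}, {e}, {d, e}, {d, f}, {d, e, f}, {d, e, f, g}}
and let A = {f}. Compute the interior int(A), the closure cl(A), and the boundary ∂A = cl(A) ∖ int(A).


int(A) = ∅, cl(A) = {f, g}, ∂A = {f, g}.

Closed sets in (X, τ) are complements of opens:
  closed(X, τ) = {∅, {g}, {e, g}, {f, g}, {d, f, g}, {e, f, g}, {d, e, f, g}}.
int(A) = ⋃ {U ∈ τ : U ⊆ A}. Opens contained in A: ∅.
Taking the union of these: int(A) = ∅.
cl(A) = ⋂ {C closed : A ⊆ C}. Closed sets containing A: {f, g}, {d, f, g}, {e, f, g}, {d, e, f, g}.
Intersecting these: cl(A) = {f, g}.
∂A = cl(A) ∖ int(A) = {f, g} ∖ ∅ = {f, g}.


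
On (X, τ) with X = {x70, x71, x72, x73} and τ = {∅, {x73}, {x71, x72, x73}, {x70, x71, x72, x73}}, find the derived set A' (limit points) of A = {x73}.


A' = {x70, x71, x72}

For each x ∈ X, list the open sets U ∈ τ with x ∈ U, then check whether U ∩ (A ∖ {x}) ≠ ∅ for every such U.
  x = x70: opens ∋ x are {x70, x71, x72, x73}; each meets A ∖ {x70}, so x IS a limit point.
  x = x71: opens ∋ x are {x71, x72, x73}, {x70, x71, x72, x73}; each meets A ∖ {x71}, so x IS a limit point.
  x = x72: opens ∋ x are {x71, x72, x73}, {x70, x71, x72, x73}; each meets A ∖ {x72}, so x IS a limit point.
  x = x73: open {x73} ∋ x has {x73} ∩ (A ∖ {x73}) = ∅, so x is NOT a limit point.
Collecting: A' = {x70, x71, x72}.


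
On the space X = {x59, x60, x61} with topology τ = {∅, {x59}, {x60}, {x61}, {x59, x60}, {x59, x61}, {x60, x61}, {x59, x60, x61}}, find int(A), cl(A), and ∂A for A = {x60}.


int(A) = {x60}, cl(A) = {x60}, ∂A = ∅.

Closed sets in (X, τ) are complements of opens:
  closed(X, τ) = {∅, {x59}, {x60}, {x61}, {x59, x60}, {x59, x61}, {x60, x61}, {x59, x60, x61}}.
int(A) = ⋃ {U ∈ τ : U ⊆ A}. Opens contained in A: ∅, {x60}.
Taking the union of these: int(A) = {x60}.
cl(A) = ⋂ {C closed : A ⊆ C}. Closed sets containing A: {x60}, {x59, x60}, {x60, x61}, {x59, x60, x61}.
Intersecting these: cl(A) = {x60}.
∂A = cl(A) ∖ int(A) = {x60} ∖ {x60} = ∅.


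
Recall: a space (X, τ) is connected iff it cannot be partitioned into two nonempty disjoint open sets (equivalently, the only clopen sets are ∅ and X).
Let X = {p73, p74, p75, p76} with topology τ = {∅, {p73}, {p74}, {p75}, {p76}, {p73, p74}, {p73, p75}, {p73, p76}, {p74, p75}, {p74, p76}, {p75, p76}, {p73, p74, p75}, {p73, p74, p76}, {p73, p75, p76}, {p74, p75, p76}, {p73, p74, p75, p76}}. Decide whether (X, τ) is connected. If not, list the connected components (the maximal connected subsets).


(X, τ) is disconnected; components = [{p73}, {p74}, {p75}, {p76}].

Find clopen sets (U ∈ τ with X ∖ U ∈ τ):
  U = ∅, X ∖ U = {p73, p74, p75, p76} — both open, so U is clopen.
  U = {p73}, X ∖ U = {p74, p75, p76} — both open, so U is clopen.
  U = {p74}, X ∖ U = {p73, p75, p76} — both open, so U is clopen.
  U = {p75}, X ∖ U = {p73, p74, p76} — both open, so U is clopen.
  U = {p76}, X ∖ U = {p73, p74, p75} — both open, so U is clopen.
  U = {p73, p74}, X ∖ U = {p75, p76} — both open, so U is clopen.
  U = {p73, p75}, X ∖ U = {p74, p76} — both open, so U is clopen.
  U = {p73, p76}, X ∖ U = {p74, p75} — both open, so U is clopen.
  U = {p74, p75}, X ∖ U = {p73, p76} — both open, so U is clopen.
  U = {p74, p76}, X ∖ U = {p73, p75} — both open, so U is clopen.
  U = {p75, p76}, X ∖ U = {p73, p74} — both open, so U is clopen.
  U = {p73, p74, p75}, X ∖ U = {p76} — both open, so U is clopen.
  U = {p73, p74, p76}, X ∖ U = {p75} — both open, so U is clopen.
  U = {p73, p75, p76}, X ∖ U = {p74} — both open, so U is clopen.
  U = {p74, p75, p76}, X ∖ U = {p73} — both open, so U is clopen.
  U = {p73, p74, p75, p76}, X ∖ U = ∅ — both open, so U is clopen.
Nontrivial clopen(s) exist: e.g. {p75, p76}. So (X, τ) is disconnected.
Compute connected components by grouping points that agree on all clopens:
  component: {p73}
  component: {p74}
  component: {p75}
  component: {p76}


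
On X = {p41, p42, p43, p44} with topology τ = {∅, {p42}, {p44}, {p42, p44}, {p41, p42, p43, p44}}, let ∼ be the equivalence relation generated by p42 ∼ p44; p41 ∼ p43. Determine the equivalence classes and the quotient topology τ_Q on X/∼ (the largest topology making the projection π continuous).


X/∼ = {[p41=p43], [p42=p44]}; |τ_Q| = 3.

Equivalence classes: [p41=p43], [p42=p44].
Quotient map π: X → X/∼ sends p41 ↦ [p41=p43], p42 ↦ [p42=p44], p43 ↦ [p41=p43], p44 ↦ [p42=p44].
For each subset V ⊆ X/∼, compute π^{-1}(V) ⊆ X and check whether π^{-1}(V) ∈ τ. V is open in τ_Q iff π^{-1}(V) ∈ τ.
  V = {}: π^{-1}(V) = ∅ ∈ τ ✓.
  V = {[p41=p43]}: π^{-1}(V) = {p41, p43} ∉ τ ✗.
  V = {[p42=p44]}: π^{-1}(V) = {p42, p44} ∈ τ ✓.
  V = {[p41=p43], [p42=p44]}: π^{-1}(V) = {p41, p42, p43, p44} ∈ τ ✓.
Open sets in the quotient: τ_Q = {{}, {[p42=p44]}, {[p41=p43], [p42=p44]}} (3 elements).


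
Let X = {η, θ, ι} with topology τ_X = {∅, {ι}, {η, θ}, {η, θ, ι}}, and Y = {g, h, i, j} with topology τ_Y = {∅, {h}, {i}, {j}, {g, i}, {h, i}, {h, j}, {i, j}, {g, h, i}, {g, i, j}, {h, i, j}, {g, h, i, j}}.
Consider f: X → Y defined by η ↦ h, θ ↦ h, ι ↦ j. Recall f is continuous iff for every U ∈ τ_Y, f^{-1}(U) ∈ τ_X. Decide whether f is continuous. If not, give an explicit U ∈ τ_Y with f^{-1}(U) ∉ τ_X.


f IS continuous.

Compute f^{-1}(U) for each U ∈ τ_Y:
  U = ∅: f^{-1}(U) = ∅ ∈ τ_X ✓.
  U = {h}: f^{-1}(U) = {η, θ} ∈ τ_X ✓.
  U = {i}: f^{-1}(U) = ∅ ∈ τ_X ✓.
  U = {j}: f^{-1}(U) = {ι} ∈ τ_X ✓.
  U = {g, i}: f^{-1}(U) = ∅ ∈ τ_X ✓.
  U = {h, i}: f^{-1}(U) = {η, θ} ∈ τ_X ✓.
  U = {h, j}: f^{-1}(U) = {η, θ, ι} ∈ τ_X ✓.
  U = {i, j}: f^{-1}(U) = {ι} ∈ τ_X ✓.
  U = {g, h, i}: f^{-1}(U) = {η, θ} ∈ τ_X ✓.
  U = {g, i, j}: f^{-1}(U) = {ι} ∈ τ_X ✓.
  U = {h, i, j}: f^{-1}(U) = {η, θ, ι} ∈ τ_X ✓.
  U = {g, h, i, j}: f^{-1}(U) = {η, θ, ι} ∈ τ_X ✓.
Every preimage lies in τ_X, so f IS continuous.


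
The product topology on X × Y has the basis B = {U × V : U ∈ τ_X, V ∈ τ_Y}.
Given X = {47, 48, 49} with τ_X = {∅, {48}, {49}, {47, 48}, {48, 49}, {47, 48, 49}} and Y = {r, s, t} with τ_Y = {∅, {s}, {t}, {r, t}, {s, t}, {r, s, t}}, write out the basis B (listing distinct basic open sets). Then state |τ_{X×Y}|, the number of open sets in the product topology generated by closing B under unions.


Basis B = {∅ × ∅, {48} × {s}, {48} × {t}, {49} × {s}, {49} × {t}, {47, 48} × {s}, {47, 48} × {t}, {48} × {r, t}, {48} × {s, t}, {48, 49} × {s}, {48, 49} × {t}, {49} × {r, t}, {49} × {s, t}, {47, 48, 49} × {s}, {47, 48, 49} × {t}, {48} × {r, s, t}, {49} × {r, s, t}, {47, 48} × {r, t}, {47, 48} × {s, t}, {48, 49} × {r, t}, {48, 49} × {s, t}, {47, 48} × {r, s, t}, {47, 48, 49} × {r, t}, {47, 48, 49} × {s, t}, {48, 49} × {r, s, t}, {47, 48, 49} × {r, s, t}}; |τ_{X×Y}| = 108.

Enumerate products U × V with U ∈ τ_X, V ∈ τ_Y (deduplicated):
  ∅ × ∅ = {} (∅)
  {48} × {s} = {(48,s)}
  {48} × {t} = {(48,t)}
  {49} × {s} = {(49,s)}
  {49} × {t} = {(49,t)}
  {47, 48} × {s} = {(47,s), (48,s)}
  {47, 48} × {t} = {(47,t), (48,t)}
  {48} × {r, t} = {(48,r), (48,t)}
  {48} × {s, t} = {(48,s), (48,t)}
  {48, 49} × {s} = {(48,s), (49,s)}
  {48, 49} × {t} = {(48,t), (49,t)}
  {49} × {r, t} = {(49,r), (49,t)}
  {49} × {s, t} = {(49,s), (49,t)}
  {47, 48, 49} × {s} = {(47,s), (48,s), (49,s)}
  {47, 48, 49} × {t} = {(47,t), (48,t), (49,t)}
  {48} × {r, s, t} = {(48,r), (48,s), (48,t)}
  {49} × {r, s, t} = {(49,r), (49,s), (49,t)}
  {47, 48} × {r, t} = {(47,r), (47,t), (48,r), (48,t)}
  {47, 48} × {s, t} = {(47,s), (47,t), (48,s), (48,t)}
  {48, 49} × {r, t} = {(48,r), (48,t), (49,r), (49,t)}
  {48, 49} × {s, t} = {(48,s), (48,t), (49,s), (49,t)}
  {47, 48} × {r, s, t} = {(47,r), (47,s), (47,t), (48,r), (48,s), (48,t)}
  {47, 48, 49} × {r, t} = {(47,r), (47,t), (48,r), (48,t), (49,r), (49,t)}
  {47, 48, 49} × {s, t} = {(47,s), (47,t), (48,s), (48,t), (49,s), (49,t)}
  {48, 49} × {r, s, t} = {(48,r), (48,s), (48,t), (49,r), (49,s), (49,t)}
  {47, 48, 49} × {r, s, t} = {(47,r), (47,s), (47,t), (48,r), (48,s), (48,t), (49,r), (49,s), (49,t)}
These 26 distinct sets form the basis B.
Close under arbitrary unions to get τ_{X×Y}; counting gives |τ_{X×Y}| = 108.


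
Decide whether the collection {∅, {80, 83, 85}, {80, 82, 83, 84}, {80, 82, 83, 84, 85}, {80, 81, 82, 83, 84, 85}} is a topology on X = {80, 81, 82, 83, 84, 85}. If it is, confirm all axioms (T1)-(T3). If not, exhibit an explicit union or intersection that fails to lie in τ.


τ is NOT a topology on X.

Axiom (T1): ∅ ∈ τ? Yes; X ∈ τ? Yes.
Axiom (T2/T3): check pairwise unions and intersections of members of τ.
Counterexample for (T3): {80, 83, 85} ∩ {80, 82, 83, 84} = {80, 83} ∉ τ. Therefore τ is NOT a topology.


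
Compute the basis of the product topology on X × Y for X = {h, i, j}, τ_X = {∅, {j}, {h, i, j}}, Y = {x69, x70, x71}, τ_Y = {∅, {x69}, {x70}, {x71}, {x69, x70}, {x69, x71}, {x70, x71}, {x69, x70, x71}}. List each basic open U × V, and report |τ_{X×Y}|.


Basis B = {∅ × ∅, {j} × {x69}, {j} × {x70}, {j} × {x71}, {j} × {x69, x70}, {j} × {x69, x71}, {j} × {x70, x71}, {h, i, j} × {x69}, {h, i, j} × {x70}, {h, i, j} × {x71}, {j} × {x69, x70, x71}, {h, i, j} × {x69, x70}, {h, i, j} × {x69, x71}, {h, i, j} × {x70, x71}, {h, i, j} × {x69, x70, x71}}; |τ_{X×Y}| = 27.

Enumerate products U × V with U ∈ τ_X, V ∈ τ_Y (deduplicated):
  ∅ × ∅ = {} (∅)
  {j} × {x69} = {(j,x69)}
  {j} × {x70} = {(j,x70)}
  {j} × {x71} = {(j,x71)}
  {j} × {x69, x70} = {(j,x69), (j,x70)}
  {j} × {x69, x71} = {(j,x69), (j,x71)}
  {j} × {x70, x71} = {(j,x70), (j,x71)}
  {h, i, j} × {x69} = {(h,x69), (i,x69), (j,x69)}
  {h, i, j} × {x70} = {(h,x70), (i,x70), (j,x70)}
  {h, i, j} × {x71} = {(h,x71), (i,x71), (j,x71)}
  {j} × {x69, x70, x71} = {(j,x69), (j,x70), (j,x71)}
  {h, i, j} × {x69, x70} = {(h,x69), (h,x70), (i,x69), (i,x70), (j,x69), (j,x70)}
  {h, i, j} × {x69, x71} = {(h,x69), (h,x71), (i,x69), (i,x71), (j,x69), (j,x71)}
  {h, i, j} × {x70, x71} = {(h,x70), (h,x71), (i,x70), (i,x71), (j,x70), (j,x71)}
  {h, i, j} × {x69, x70, x71} = {(h,x69), (h,x70), (h,x71), (i,x69), (i,x70), (i,x71), (j,x69), (j,x70), (j,x71)}
These 15 distinct sets form the basis B.
Close under arbitrary unions to get τ_{X×Y}; counting gives |τ_{X×Y}| = 27.


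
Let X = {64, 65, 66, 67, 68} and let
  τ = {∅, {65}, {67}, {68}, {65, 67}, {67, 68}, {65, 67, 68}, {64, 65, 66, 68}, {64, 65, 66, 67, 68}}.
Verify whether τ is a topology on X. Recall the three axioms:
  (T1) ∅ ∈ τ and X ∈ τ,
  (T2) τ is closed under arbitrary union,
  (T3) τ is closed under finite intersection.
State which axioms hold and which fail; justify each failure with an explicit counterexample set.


τ is NOT a topology on X.

Axiom (T1): ∅ ∈ τ? Yes; X ∈ τ? Yes.
Axiom (T2/T3): check pairwise unions and intersections of members of τ.
Counterexample for (T2): {65} ∪ {68} = {65, 68} ∉ τ. Therefore τ is NOT a topology.


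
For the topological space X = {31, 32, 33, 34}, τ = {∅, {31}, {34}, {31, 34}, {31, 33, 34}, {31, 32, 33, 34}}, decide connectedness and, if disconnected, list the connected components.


(X, τ) is connected.

Find clopen sets (U ∈ τ with X ∖ U ∈ τ):
  U = ∅, X ∖ U = {31, 32, 33, 34} — both open, so U is clopen.
  U = {31, 32, 33, 34}, X ∖ U = ∅ — both open, so U is clopen.
Only trivial clopens (∅ and X) exist, so (X, τ) is connected.
Compute connected components by grouping points that agree on all clopens:
  component: {31, 32, 33, 34}


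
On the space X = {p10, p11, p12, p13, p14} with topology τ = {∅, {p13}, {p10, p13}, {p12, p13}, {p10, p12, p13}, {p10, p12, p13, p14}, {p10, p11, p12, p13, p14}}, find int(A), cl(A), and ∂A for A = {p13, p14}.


int(A) = {p13}, cl(A) = {p10, p11, p12, p13, p14}, ∂A = {p10, p11, p12, p14}.

Closed sets in (X, τ) are complements of opens:
  closed(X, τ) = {∅, {p11}, {p11, p14}, {p10, p11, p14}, {p11, p12, p14}, {p10, p11, p12, p14}, {p10, p11, p12, p13, p14}}.
int(A) = ⋃ {U ∈ τ : U ⊆ A}. Opens contained in A: ∅, {p13}.
Taking the union of these: int(A) = {p13}.
cl(A) = ⋂ {C closed : A ⊆ C}. Closed sets containing A: {p10, p11, p12, p13, p14}.
Intersecting these: cl(A) = {p10, p11, p12, p13, p14}.
∂A = cl(A) ∖ int(A) = {p10, p11, p12, p13, p14} ∖ {p13} = {p10, p11, p12, p14}.


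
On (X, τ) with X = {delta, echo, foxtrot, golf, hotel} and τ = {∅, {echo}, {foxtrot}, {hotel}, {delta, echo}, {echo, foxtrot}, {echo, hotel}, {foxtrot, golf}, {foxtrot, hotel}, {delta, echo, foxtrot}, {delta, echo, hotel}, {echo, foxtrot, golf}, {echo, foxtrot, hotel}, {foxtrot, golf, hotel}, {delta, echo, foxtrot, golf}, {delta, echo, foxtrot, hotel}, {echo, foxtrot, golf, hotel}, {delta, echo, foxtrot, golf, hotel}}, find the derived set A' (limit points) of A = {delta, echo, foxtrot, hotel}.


A' = {delta, golf}

For each x ∈ X, list the open sets U ∈ τ with x ∈ U, then check whether U ∩ (A ∖ {x}) ≠ ∅ for every such U.
  x = delta: opens ∋ x are {delta, echo}, {delta, echo, foxtrot}, {delta, echo, hotel}, {delta, echo, foxtrot, golf}, {delta, echo, foxtrot, hotel}, {delta, echo, foxtrot, golf, hotel}; each meets A ∖ {delta}, so x IS a limit point.
  x = echo: open {echo} ∋ x has {echo} ∩ (A ∖ {echo}) = ∅, so x is NOT a limit point.
  x = foxtrot: open {foxtrot} ∋ x has {foxtrot} ∩ (A ∖ {foxtrot}) = ∅, so x is NOT a limit point.
  x = golf: opens ∋ x are {foxtrot, golf}, {echo, foxtrot, golf}, {foxtrot, golf, hotel}, {delta, echo, foxtrot, golf}, {echo, foxtrot, golf, hotel}, {delta, echo, foxtrot, golf, hotel}; each meets A ∖ {golf}, so x IS a limit point.
  x = hotel: open {hotel} ∋ x has {hotel} ∩ (A ∖ {hotel}) = ∅, so x is NOT a limit point.
Collecting: A' = {delta, golf}.
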